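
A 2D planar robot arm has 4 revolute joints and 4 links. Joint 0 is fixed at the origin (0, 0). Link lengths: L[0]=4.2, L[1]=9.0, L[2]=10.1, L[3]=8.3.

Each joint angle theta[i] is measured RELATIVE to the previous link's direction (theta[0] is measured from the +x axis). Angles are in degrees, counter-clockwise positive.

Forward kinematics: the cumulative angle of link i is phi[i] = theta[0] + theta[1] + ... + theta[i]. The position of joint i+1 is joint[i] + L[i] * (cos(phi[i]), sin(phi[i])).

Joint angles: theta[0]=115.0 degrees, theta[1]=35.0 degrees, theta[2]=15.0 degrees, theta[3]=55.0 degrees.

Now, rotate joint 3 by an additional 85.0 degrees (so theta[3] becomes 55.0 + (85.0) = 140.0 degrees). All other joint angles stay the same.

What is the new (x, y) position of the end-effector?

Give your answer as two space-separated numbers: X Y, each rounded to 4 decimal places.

joint[0] = (0.0000, 0.0000)  (base)
link 0: phi[0] = 115 = 115 deg
  cos(115 deg) = -0.4226, sin(115 deg) = 0.9063
  joint[1] = (0.0000, 0.0000) + 4.2 * (-0.4226, 0.9063) = (0.0000 + -1.7750, 0.0000 + 3.8065) = (-1.7750, 3.8065)
link 1: phi[1] = 115 + 35 = 150 deg
  cos(150 deg) = -0.8660, sin(150 deg) = 0.5000
  joint[2] = (-1.7750, 3.8065) + 9 * (-0.8660, 0.5000) = (-1.7750 + -7.7942, 3.8065 + 4.5000) = (-9.5692, 8.3065)
link 2: phi[2] = 115 + 35 + 15 = 165 deg
  cos(165 deg) = -0.9659, sin(165 deg) = 0.2588
  joint[3] = (-9.5692, 8.3065) + 10.1 * (-0.9659, 0.2588) = (-9.5692 + -9.7559, 8.3065 + 2.6141) = (-19.3251, 10.9206)
link 3: phi[3] = 115 + 35 + 15 + 140 = 305 deg
  cos(305 deg) = 0.5736, sin(305 deg) = -0.8192
  joint[4] = (-19.3251, 10.9206) + 8.3 * (0.5736, -0.8192) = (-19.3251 + 4.7607, 10.9206 + -6.7990) = (-14.5644, 4.1216)
End effector: (-14.5644, 4.1216)

Answer: -14.5644 4.1216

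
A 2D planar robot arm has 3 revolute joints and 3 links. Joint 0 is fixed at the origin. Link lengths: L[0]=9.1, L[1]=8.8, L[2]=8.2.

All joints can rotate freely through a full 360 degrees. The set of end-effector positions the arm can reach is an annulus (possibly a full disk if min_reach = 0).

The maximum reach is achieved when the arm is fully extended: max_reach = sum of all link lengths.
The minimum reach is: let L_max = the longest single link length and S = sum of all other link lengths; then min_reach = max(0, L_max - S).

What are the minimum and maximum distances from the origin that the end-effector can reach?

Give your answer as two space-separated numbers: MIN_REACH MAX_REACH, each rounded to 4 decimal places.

Link lengths: [9.1, 8.8, 8.2]
max_reach = 9.1 + 8.8 + 8.2 = 26.1
L_max = max([9.1, 8.8, 8.2]) = 9.1
S (sum of others) = 26.1 - 9.1 = 17
min_reach = max(0, 9.1 - 17) = max(0, -7.9) = 0

Answer: 0.0000 26.1000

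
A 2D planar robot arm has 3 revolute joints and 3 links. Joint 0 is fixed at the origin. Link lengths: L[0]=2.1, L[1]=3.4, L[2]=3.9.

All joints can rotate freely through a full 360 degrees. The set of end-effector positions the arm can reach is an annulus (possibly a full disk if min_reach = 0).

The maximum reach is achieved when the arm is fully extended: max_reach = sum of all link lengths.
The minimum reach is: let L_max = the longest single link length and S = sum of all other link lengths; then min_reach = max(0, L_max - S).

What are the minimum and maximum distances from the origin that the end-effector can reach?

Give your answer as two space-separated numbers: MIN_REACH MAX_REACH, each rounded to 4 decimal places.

Link lengths: [2.1, 3.4, 3.9]
max_reach = 2.1 + 3.4 + 3.9 = 9.4
L_max = max([2.1, 3.4, 3.9]) = 3.9
S (sum of others) = 9.4 - 3.9 = 5.5
min_reach = max(0, 3.9 - 5.5) = max(0, -1.6) = 0

Answer: 0.0000 9.4000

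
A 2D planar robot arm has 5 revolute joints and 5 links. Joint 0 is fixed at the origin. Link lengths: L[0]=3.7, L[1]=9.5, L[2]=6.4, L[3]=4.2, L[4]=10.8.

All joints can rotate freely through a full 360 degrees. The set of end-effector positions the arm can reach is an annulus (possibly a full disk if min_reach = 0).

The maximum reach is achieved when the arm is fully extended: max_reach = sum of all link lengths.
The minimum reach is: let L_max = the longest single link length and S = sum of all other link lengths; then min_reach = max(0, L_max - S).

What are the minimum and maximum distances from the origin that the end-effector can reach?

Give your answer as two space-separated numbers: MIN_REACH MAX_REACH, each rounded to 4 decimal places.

Answer: 0.0000 34.6000

Derivation:
Link lengths: [3.7, 9.5, 6.4, 4.2, 10.8]
max_reach = 3.7 + 9.5 + 6.4 + 4.2 + 10.8 = 34.6
L_max = max([3.7, 9.5, 6.4, 4.2, 10.8]) = 10.8
S (sum of others) = 34.6 - 10.8 = 23.8
min_reach = max(0, 10.8 - 23.8) = max(0, -13) = 0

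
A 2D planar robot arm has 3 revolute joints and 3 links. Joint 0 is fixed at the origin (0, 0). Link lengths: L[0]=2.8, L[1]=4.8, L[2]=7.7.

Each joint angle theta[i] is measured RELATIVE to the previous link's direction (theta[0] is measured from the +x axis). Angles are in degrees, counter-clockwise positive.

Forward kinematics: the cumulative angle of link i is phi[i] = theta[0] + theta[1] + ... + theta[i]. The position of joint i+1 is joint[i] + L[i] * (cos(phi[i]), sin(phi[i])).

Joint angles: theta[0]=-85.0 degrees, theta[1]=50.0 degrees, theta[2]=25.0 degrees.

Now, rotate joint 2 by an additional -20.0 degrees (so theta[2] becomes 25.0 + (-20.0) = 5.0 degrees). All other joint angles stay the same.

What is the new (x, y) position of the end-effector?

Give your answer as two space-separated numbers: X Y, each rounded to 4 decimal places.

joint[0] = (0.0000, 0.0000)  (base)
link 0: phi[0] = -85 = -85 deg
  cos(-85 deg) = 0.0872, sin(-85 deg) = -0.9962
  joint[1] = (0.0000, 0.0000) + 2.8 * (0.0872, -0.9962) = (0.0000 + 0.2440, 0.0000 + -2.7893) = (0.2440, -2.7893)
link 1: phi[1] = -85 + 50 = -35 deg
  cos(-35 deg) = 0.8192, sin(-35 deg) = -0.5736
  joint[2] = (0.2440, -2.7893) + 4.8 * (0.8192, -0.5736) = (0.2440 + 3.9319, -2.7893 + -2.7532) = (4.1760, -5.5425)
link 2: phi[2] = -85 + 50 + 5 = -30 deg
  cos(-30 deg) = 0.8660, sin(-30 deg) = -0.5000
  joint[3] = (4.1760, -5.5425) + 7.7 * (0.8660, -0.5000) = (4.1760 + 6.6684, -5.5425 + -3.8500) = (10.8444, -9.3925)
End effector: (10.8444, -9.3925)

Answer: 10.8444 -9.3925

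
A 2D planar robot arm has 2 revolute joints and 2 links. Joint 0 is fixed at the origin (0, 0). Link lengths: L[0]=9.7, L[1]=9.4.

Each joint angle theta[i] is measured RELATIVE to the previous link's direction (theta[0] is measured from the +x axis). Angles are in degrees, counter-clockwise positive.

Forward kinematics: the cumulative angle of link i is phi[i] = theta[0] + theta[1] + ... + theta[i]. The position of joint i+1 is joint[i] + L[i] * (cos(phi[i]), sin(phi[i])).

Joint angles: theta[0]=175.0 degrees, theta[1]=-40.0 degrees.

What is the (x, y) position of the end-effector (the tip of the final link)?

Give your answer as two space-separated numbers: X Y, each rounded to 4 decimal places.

joint[0] = (0.0000, 0.0000)  (base)
link 0: phi[0] = 175 = 175 deg
  cos(175 deg) = -0.9962, sin(175 deg) = 0.0872
  joint[1] = (0.0000, 0.0000) + 9.7 * (-0.9962, 0.0872) = (0.0000 + -9.6631, 0.0000 + 0.8454) = (-9.6631, 0.8454)
link 1: phi[1] = 175 + -40 = 135 deg
  cos(135 deg) = -0.7071, sin(135 deg) = 0.7071
  joint[2] = (-9.6631, 0.8454) + 9.4 * (-0.7071, 0.7071) = (-9.6631 + -6.6468, 0.8454 + 6.6468) = (-16.3099, 7.4922)
End effector: (-16.3099, 7.4922)

Answer: -16.3099 7.4922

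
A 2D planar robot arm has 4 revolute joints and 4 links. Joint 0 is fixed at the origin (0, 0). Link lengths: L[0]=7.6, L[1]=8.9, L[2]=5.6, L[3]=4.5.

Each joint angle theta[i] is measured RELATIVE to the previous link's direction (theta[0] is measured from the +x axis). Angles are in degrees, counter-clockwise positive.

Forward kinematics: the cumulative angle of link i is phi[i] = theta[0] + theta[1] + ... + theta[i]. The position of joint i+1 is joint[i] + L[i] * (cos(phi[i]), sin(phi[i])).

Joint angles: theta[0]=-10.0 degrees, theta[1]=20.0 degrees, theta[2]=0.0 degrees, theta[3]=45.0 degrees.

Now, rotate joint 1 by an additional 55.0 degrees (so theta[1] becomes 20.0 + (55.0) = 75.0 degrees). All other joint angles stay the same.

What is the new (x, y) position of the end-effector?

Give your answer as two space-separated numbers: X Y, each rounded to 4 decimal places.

joint[0] = (0.0000, 0.0000)  (base)
link 0: phi[0] = -10 = -10 deg
  cos(-10 deg) = 0.9848, sin(-10 deg) = -0.1736
  joint[1] = (0.0000, 0.0000) + 7.6 * (0.9848, -0.1736) = (0.0000 + 7.4845, 0.0000 + -1.3197) = (7.4845, -1.3197)
link 1: phi[1] = -10 + 75 = 65 deg
  cos(65 deg) = 0.4226, sin(65 deg) = 0.9063
  joint[2] = (7.4845, -1.3197) + 8.9 * (0.4226, 0.9063) = (7.4845 + 3.7613, -1.3197 + 8.0661) = (11.2458, 6.7464)
link 2: phi[2] = -10 + 75 + 0 = 65 deg
  cos(65 deg) = 0.4226, sin(65 deg) = 0.9063
  joint[3] = (11.2458, 6.7464) + 5.6 * (0.4226, 0.9063) = (11.2458 + 2.3667, 6.7464 + 5.0753) = (13.6125, 11.8217)
link 3: phi[3] = -10 + 75 + 0 + 45 = 110 deg
  cos(110 deg) = -0.3420, sin(110 deg) = 0.9397
  joint[4] = (13.6125, 11.8217) + 4.5 * (-0.3420, 0.9397) = (13.6125 + -1.5391, 11.8217 + 4.2286) = (12.0734, 16.0504)
End effector: (12.0734, 16.0504)

Answer: 12.0734 16.0504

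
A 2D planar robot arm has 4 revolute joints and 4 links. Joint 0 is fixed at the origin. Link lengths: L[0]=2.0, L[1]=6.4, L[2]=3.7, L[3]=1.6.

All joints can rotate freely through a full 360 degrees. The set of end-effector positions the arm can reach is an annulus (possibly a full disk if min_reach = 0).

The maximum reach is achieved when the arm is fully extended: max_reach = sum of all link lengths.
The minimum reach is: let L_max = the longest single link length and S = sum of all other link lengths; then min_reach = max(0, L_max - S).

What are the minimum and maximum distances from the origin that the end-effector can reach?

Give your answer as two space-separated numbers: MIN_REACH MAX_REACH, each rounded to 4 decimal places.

Link lengths: [2.0, 6.4, 3.7, 1.6]
max_reach = 2 + 6.4 + 3.7 + 1.6 = 13.7
L_max = max([2.0, 6.4, 3.7, 1.6]) = 6.4
S (sum of others) = 13.7 - 6.4 = 7.3
min_reach = max(0, 6.4 - 7.3) = max(0, -0.9) = 0

Answer: 0.0000 13.7000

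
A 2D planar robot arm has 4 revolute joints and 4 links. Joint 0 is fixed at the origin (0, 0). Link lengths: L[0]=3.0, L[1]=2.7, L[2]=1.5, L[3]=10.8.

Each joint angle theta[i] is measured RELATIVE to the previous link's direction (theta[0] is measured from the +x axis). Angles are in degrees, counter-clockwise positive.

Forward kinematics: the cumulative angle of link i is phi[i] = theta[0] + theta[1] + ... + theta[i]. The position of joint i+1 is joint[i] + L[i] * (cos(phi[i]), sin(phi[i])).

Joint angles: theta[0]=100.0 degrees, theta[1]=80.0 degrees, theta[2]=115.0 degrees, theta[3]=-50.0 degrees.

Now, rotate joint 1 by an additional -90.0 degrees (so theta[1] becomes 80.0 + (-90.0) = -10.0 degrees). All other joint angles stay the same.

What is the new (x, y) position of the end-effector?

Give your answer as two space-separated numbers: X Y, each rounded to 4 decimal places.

joint[0] = (0.0000, 0.0000)  (base)
link 0: phi[0] = 100 = 100 deg
  cos(100 deg) = -0.1736, sin(100 deg) = 0.9848
  joint[1] = (0.0000, 0.0000) + 3 * (-0.1736, 0.9848) = (0.0000 + -0.5209, 0.0000 + 2.9544) = (-0.5209, 2.9544)
link 1: phi[1] = 100 + -10 = 90 deg
  cos(90 deg) = 0.0000, sin(90 deg) = 1.0000
  joint[2] = (-0.5209, 2.9544) + 2.7 * (0.0000, 1.0000) = (-0.5209 + 0.0000, 2.9544 + 2.7000) = (-0.5209, 5.6544)
link 2: phi[2] = 100 + -10 + 115 = 205 deg
  cos(205 deg) = -0.9063, sin(205 deg) = -0.4226
  joint[3] = (-0.5209, 5.6544) + 1.5 * (-0.9063, -0.4226) = (-0.5209 + -1.3595, 5.6544 + -0.6339) = (-1.8804, 5.0205)
link 3: phi[3] = 100 + -10 + 115 + -50 = 155 deg
  cos(155 deg) = -0.9063, sin(155 deg) = 0.4226
  joint[4] = (-1.8804, 5.0205) + 10.8 * (-0.9063, 0.4226) = (-1.8804 + -9.7881, 5.0205 + 4.5643) = (-11.6685, 9.5848)
End effector: (-11.6685, 9.5848)

Answer: -11.6685 9.5848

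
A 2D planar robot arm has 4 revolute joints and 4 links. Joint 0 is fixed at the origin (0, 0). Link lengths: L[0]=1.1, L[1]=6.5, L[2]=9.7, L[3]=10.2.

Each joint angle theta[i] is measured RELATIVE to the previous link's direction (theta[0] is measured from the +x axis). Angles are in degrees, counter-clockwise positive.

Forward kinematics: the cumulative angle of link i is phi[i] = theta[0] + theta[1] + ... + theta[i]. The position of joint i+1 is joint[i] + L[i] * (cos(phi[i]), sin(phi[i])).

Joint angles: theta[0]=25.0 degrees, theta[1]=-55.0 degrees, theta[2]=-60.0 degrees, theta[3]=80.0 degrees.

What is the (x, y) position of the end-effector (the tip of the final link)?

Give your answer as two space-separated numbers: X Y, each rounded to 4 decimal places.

joint[0] = (0.0000, 0.0000)  (base)
link 0: phi[0] = 25 = 25 deg
  cos(25 deg) = 0.9063, sin(25 deg) = 0.4226
  joint[1] = (0.0000, 0.0000) + 1.1 * (0.9063, 0.4226) = (0.0000 + 0.9969, 0.0000 + 0.4649) = (0.9969, 0.4649)
link 1: phi[1] = 25 + -55 = -30 deg
  cos(-30 deg) = 0.8660, sin(-30 deg) = -0.5000
  joint[2] = (0.9969, 0.4649) + 6.5 * (0.8660, -0.5000) = (0.9969 + 5.6292, 0.4649 + -3.2500) = (6.6261, -2.7851)
link 2: phi[2] = 25 + -55 + -60 = -90 deg
  cos(-90 deg) = 0.0000, sin(-90 deg) = -1.0000
  joint[3] = (6.6261, -2.7851) + 9.7 * (0.0000, -1.0000) = (6.6261 + 0.0000, -2.7851 + -9.7000) = (6.6261, -12.4851)
link 3: phi[3] = 25 + -55 + -60 + 80 = -10 deg
  cos(-10 deg) = 0.9848, sin(-10 deg) = -0.1736
  joint[4] = (6.6261, -12.4851) + 10.2 * (0.9848, -0.1736) = (6.6261 + 10.0450, -12.4851 + -1.7712) = (16.6711, -14.2563)
End effector: (16.6711, -14.2563)

Answer: 16.6711 -14.2563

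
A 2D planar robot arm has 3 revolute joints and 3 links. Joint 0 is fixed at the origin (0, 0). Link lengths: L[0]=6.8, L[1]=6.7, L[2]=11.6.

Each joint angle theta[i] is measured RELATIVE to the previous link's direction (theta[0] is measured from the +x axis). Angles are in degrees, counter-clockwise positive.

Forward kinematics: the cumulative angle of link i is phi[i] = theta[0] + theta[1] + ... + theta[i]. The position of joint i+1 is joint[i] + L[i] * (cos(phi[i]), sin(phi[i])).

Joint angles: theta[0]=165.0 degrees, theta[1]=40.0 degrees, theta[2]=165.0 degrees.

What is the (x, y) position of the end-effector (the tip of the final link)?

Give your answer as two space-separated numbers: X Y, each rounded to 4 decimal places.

Answer: -1.2168 0.9427

Derivation:
joint[0] = (0.0000, 0.0000)  (base)
link 0: phi[0] = 165 = 165 deg
  cos(165 deg) = -0.9659, sin(165 deg) = 0.2588
  joint[1] = (0.0000, 0.0000) + 6.8 * (-0.9659, 0.2588) = (0.0000 + -6.5683, 0.0000 + 1.7600) = (-6.5683, 1.7600)
link 1: phi[1] = 165 + 40 = 205 deg
  cos(205 deg) = -0.9063, sin(205 deg) = -0.4226
  joint[2] = (-6.5683, 1.7600) + 6.7 * (-0.9063, -0.4226) = (-6.5683 + -6.0723, 1.7600 + -2.8315) = (-12.6406, -1.0716)
link 2: phi[2] = 165 + 40 + 165 = 370 deg
  cos(370 deg) = 0.9848, sin(370 deg) = 0.1736
  joint[3] = (-12.6406, -1.0716) + 11.6 * (0.9848, 0.1736) = (-12.6406 + 11.4238, -1.0716 + 2.0143) = (-1.2168, 0.9427)
End effector: (-1.2168, 0.9427)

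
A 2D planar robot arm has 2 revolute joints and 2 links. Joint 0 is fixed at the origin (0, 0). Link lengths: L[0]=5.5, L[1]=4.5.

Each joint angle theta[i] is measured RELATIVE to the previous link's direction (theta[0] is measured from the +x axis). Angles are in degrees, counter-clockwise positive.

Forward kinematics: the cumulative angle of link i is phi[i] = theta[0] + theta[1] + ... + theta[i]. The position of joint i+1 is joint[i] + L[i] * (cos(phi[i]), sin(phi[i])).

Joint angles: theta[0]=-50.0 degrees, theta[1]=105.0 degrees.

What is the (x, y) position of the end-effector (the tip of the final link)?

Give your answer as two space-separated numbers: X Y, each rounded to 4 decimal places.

Answer: 6.1164 -0.5271

Derivation:
joint[0] = (0.0000, 0.0000)  (base)
link 0: phi[0] = -50 = -50 deg
  cos(-50 deg) = 0.6428, sin(-50 deg) = -0.7660
  joint[1] = (0.0000, 0.0000) + 5.5 * (0.6428, -0.7660) = (0.0000 + 3.5353, 0.0000 + -4.2132) = (3.5353, -4.2132)
link 1: phi[1] = -50 + 105 = 55 deg
  cos(55 deg) = 0.5736, sin(55 deg) = 0.8192
  joint[2] = (3.5353, -4.2132) + 4.5 * (0.5736, 0.8192) = (3.5353 + 2.5811, -4.2132 + 3.6862) = (6.1164, -0.5271)
End effector: (6.1164, -0.5271)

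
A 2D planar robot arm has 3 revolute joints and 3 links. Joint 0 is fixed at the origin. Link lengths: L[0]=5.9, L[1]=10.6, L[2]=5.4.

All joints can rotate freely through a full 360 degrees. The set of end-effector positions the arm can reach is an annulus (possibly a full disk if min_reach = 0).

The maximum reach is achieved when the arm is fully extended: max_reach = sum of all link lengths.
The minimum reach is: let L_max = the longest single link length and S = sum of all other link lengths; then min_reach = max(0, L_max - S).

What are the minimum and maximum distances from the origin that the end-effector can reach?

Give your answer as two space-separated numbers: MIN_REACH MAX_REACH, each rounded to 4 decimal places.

Link lengths: [5.9, 10.6, 5.4]
max_reach = 5.9 + 10.6 + 5.4 = 21.9
L_max = max([5.9, 10.6, 5.4]) = 10.6
S (sum of others) = 21.9 - 10.6 = 11.3
min_reach = max(0, 10.6 - 11.3) = max(0, -0.7) = 0

Answer: 0.0000 21.9000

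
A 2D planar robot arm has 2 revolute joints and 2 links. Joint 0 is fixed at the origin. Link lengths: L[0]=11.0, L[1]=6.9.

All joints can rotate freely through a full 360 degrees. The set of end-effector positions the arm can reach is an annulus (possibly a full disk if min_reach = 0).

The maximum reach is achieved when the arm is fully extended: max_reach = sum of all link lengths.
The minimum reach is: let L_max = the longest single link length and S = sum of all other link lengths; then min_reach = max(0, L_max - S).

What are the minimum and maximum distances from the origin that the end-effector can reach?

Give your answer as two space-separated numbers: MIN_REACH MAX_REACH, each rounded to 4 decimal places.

Link lengths: [11.0, 6.9]
max_reach = 11 + 6.9 = 17.9
L_max = max([11.0, 6.9]) = 11
S (sum of others) = 17.9 - 11 = 6.9
min_reach = max(0, 11 - 6.9) = max(0, 4.1) = 4.1

Answer: 4.1000 17.9000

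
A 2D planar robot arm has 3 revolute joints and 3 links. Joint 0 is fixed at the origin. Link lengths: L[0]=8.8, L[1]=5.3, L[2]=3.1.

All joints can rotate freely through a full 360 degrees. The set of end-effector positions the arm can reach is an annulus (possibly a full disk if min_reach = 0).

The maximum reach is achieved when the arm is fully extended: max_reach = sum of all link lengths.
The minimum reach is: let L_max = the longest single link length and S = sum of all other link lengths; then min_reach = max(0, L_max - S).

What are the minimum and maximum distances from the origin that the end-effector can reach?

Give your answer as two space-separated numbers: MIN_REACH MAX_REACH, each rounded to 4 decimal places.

Answer: 0.4000 17.2000

Derivation:
Link lengths: [8.8, 5.3, 3.1]
max_reach = 8.8 + 5.3 + 3.1 = 17.2
L_max = max([8.8, 5.3, 3.1]) = 8.8
S (sum of others) = 17.2 - 8.8 = 8.4
min_reach = max(0, 8.8 - 8.4) = max(0, 0.4) = 0.4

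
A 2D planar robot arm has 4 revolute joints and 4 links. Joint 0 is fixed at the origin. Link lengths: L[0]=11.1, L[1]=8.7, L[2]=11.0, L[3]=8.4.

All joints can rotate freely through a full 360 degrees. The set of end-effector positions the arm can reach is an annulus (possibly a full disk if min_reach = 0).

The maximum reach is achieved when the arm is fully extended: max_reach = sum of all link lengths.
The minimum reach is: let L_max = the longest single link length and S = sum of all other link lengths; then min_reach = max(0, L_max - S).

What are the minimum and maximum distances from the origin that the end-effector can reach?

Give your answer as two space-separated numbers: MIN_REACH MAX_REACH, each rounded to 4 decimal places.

Link lengths: [11.1, 8.7, 11.0, 8.4]
max_reach = 11.1 + 8.7 + 11 + 8.4 = 39.2
L_max = max([11.1, 8.7, 11.0, 8.4]) = 11.1
S (sum of others) = 39.2 - 11.1 = 28.1
min_reach = max(0, 11.1 - 28.1) = max(0, -17) = 0

Answer: 0.0000 39.2000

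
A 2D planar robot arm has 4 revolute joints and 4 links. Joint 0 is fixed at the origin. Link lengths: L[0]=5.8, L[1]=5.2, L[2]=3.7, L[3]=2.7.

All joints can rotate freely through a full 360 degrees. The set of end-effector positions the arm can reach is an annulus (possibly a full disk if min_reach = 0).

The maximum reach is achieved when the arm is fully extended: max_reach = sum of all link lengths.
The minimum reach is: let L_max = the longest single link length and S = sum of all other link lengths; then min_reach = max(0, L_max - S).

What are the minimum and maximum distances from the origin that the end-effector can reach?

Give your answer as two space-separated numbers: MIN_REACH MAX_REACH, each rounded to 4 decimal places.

Answer: 0.0000 17.4000

Derivation:
Link lengths: [5.8, 5.2, 3.7, 2.7]
max_reach = 5.8 + 5.2 + 3.7 + 2.7 = 17.4
L_max = max([5.8, 5.2, 3.7, 2.7]) = 5.8
S (sum of others) = 17.4 - 5.8 = 11.6
min_reach = max(0, 5.8 - 11.6) = max(0, -5.8) = 0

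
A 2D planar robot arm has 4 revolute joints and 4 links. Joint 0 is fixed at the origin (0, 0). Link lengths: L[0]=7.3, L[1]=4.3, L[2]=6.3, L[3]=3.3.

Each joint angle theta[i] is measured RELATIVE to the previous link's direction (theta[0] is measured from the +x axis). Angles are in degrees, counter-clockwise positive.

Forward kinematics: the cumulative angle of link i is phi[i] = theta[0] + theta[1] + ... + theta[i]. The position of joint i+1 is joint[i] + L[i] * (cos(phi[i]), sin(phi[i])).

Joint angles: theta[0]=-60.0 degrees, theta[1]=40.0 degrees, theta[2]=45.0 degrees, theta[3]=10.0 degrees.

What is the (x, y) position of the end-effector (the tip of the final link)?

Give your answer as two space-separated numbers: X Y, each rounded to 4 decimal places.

Answer: 16.1036 -3.2374

Derivation:
joint[0] = (0.0000, 0.0000)  (base)
link 0: phi[0] = -60 = -60 deg
  cos(-60 deg) = 0.5000, sin(-60 deg) = -0.8660
  joint[1] = (0.0000, 0.0000) + 7.3 * (0.5000, -0.8660) = (0.0000 + 3.6500, 0.0000 + -6.3220) = (3.6500, -6.3220)
link 1: phi[1] = -60 + 40 = -20 deg
  cos(-20 deg) = 0.9397, sin(-20 deg) = -0.3420
  joint[2] = (3.6500, -6.3220) + 4.3 * (0.9397, -0.3420) = (3.6500 + 4.0407, -6.3220 + -1.4707) = (7.6907, -7.7927)
link 2: phi[2] = -60 + 40 + 45 = 25 deg
  cos(25 deg) = 0.9063, sin(25 deg) = 0.4226
  joint[3] = (7.6907, -7.7927) + 6.3 * (0.9063, 0.4226) = (7.6907 + 5.7097, -7.7927 + 2.6625) = (13.4004, -5.1302)
link 3: phi[3] = -60 + 40 + 45 + 10 = 35 deg
  cos(35 deg) = 0.8192, sin(35 deg) = 0.5736
  joint[4] = (13.4004, -5.1302) + 3.3 * (0.8192, 0.5736) = (13.4004 + 2.7032, -5.1302 + 1.8928) = (16.1036, -3.2374)
End effector: (16.1036, -3.2374)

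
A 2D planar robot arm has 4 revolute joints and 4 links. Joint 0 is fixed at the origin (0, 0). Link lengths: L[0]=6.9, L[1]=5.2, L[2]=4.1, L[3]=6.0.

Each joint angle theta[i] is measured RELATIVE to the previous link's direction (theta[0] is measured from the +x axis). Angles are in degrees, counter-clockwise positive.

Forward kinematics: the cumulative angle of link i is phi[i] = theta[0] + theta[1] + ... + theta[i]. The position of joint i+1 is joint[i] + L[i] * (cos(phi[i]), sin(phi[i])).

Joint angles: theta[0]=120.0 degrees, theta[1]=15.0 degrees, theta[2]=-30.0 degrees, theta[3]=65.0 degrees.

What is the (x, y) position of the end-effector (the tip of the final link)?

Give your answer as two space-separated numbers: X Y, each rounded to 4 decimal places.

Answer: -14.0970 14.6547

Derivation:
joint[0] = (0.0000, 0.0000)  (base)
link 0: phi[0] = 120 = 120 deg
  cos(120 deg) = -0.5000, sin(120 deg) = 0.8660
  joint[1] = (0.0000, 0.0000) + 6.9 * (-0.5000, 0.8660) = (0.0000 + -3.4500, 0.0000 + 5.9756) = (-3.4500, 5.9756)
link 1: phi[1] = 120 + 15 = 135 deg
  cos(135 deg) = -0.7071, sin(135 deg) = 0.7071
  joint[2] = (-3.4500, 5.9756) + 5.2 * (-0.7071, 0.7071) = (-3.4500 + -3.6770, 5.9756 + 3.6770) = (-7.1270, 9.6525)
link 2: phi[2] = 120 + 15 + -30 = 105 deg
  cos(105 deg) = -0.2588, sin(105 deg) = 0.9659
  joint[3] = (-7.1270, 9.6525) + 4.1 * (-0.2588, 0.9659) = (-7.1270 + -1.0612, 9.6525 + 3.9603) = (-8.1881, 13.6128)
link 3: phi[3] = 120 + 15 + -30 + 65 = 170 deg
  cos(170 deg) = -0.9848, sin(170 deg) = 0.1736
  joint[4] = (-8.1881, 13.6128) + 6 * (-0.9848, 0.1736) = (-8.1881 + -5.9088, 13.6128 + 1.0419) = (-14.0970, 14.6547)
End effector: (-14.0970, 14.6547)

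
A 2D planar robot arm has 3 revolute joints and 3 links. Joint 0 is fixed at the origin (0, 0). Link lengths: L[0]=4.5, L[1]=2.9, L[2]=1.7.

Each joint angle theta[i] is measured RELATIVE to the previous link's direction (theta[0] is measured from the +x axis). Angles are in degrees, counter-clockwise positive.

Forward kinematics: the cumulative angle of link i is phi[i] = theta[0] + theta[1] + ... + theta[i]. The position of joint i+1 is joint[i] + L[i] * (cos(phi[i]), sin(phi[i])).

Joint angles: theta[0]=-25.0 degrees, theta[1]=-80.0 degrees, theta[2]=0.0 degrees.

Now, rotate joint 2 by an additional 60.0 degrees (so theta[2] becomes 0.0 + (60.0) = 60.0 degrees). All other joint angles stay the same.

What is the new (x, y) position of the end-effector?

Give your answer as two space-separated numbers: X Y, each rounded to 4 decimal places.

Answer: 4.5299 -5.9050

Derivation:
joint[0] = (0.0000, 0.0000)  (base)
link 0: phi[0] = -25 = -25 deg
  cos(-25 deg) = 0.9063, sin(-25 deg) = -0.4226
  joint[1] = (0.0000, 0.0000) + 4.5 * (0.9063, -0.4226) = (0.0000 + 4.0784, 0.0000 + -1.9018) = (4.0784, -1.9018)
link 1: phi[1] = -25 + -80 = -105 deg
  cos(-105 deg) = -0.2588, sin(-105 deg) = -0.9659
  joint[2] = (4.0784, -1.9018) + 2.9 * (-0.2588, -0.9659) = (4.0784 + -0.7506, -1.9018 + -2.8012) = (3.3278, -4.7030)
link 2: phi[2] = -25 + -80 + 60 = -45 deg
  cos(-45 deg) = 0.7071, sin(-45 deg) = -0.7071
  joint[3] = (3.3278, -4.7030) + 1.7 * (0.7071, -0.7071) = (3.3278 + 1.2021, -4.7030 + -1.2021) = (4.5299, -5.9050)
End effector: (4.5299, -5.9050)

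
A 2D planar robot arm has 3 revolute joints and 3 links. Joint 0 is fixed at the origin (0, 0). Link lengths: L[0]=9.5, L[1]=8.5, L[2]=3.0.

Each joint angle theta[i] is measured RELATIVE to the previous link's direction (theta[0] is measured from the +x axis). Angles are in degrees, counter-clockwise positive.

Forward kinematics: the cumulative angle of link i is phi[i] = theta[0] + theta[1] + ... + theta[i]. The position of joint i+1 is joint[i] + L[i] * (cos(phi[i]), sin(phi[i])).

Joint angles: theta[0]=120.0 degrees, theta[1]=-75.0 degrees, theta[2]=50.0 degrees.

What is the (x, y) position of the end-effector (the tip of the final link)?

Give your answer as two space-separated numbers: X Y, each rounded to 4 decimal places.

Answer: 0.9989 17.2262

Derivation:
joint[0] = (0.0000, 0.0000)  (base)
link 0: phi[0] = 120 = 120 deg
  cos(120 deg) = -0.5000, sin(120 deg) = 0.8660
  joint[1] = (0.0000, 0.0000) + 9.5 * (-0.5000, 0.8660) = (0.0000 + -4.7500, 0.0000 + 8.2272) = (-4.7500, 8.2272)
link 1: phi[1] = 120 + -75 = 45 deg
  cos(45 deg) = 0.7071, sin(45 deg) = 0.7071
  joint[2] = (-4.7500, 8.2272) + 8.5 * (0.7071, 0.7071) = (-4.7500 + 6.0104, 8.2272 + 6.0104) = (1.2604, 14.2376)
link 2: phi[2] = 120 + -75 + 50 = 95 deg
  cos(95 deg) = -0.0872, sin(95 deg) = 0.9962
  joint[3] = (1.2604, 14.2376) + 3 * (-0.0872, 0.9962) = (1.2604 + -0.2615, 14.2376 + 2.9886) = (0.9989, 17.2262)
End effector: (0.9989, 17.2262)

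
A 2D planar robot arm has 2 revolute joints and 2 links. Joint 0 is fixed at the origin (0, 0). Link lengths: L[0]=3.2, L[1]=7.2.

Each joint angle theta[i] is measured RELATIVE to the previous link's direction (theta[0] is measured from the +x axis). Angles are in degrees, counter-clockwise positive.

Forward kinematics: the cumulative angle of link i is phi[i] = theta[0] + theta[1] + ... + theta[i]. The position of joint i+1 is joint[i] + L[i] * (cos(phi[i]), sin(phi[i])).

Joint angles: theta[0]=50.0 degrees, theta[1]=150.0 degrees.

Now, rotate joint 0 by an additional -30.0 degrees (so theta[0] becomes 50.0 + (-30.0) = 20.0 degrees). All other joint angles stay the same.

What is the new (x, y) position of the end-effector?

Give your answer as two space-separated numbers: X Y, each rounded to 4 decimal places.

Answer: -4.0836 2.3447

Derivation:
joint[0] = (0.0000, 0.0000)  (base)
link 0: phi[0] = 20 = 20 deg
  cos(20 deg) = 0.9397, sin(20 deg) = 0.3420
  joint[1] = (0.0000, 0.0000) + 3.2 * (0.9397, 0.3420) = (0.0000 + 3.0070, 0.0000 + 1.0945) = (3.0070, 1.0945)
link 1: phi[1] = 20 + 150 = 170 deg
  cos(170 deg) = -0.9848, sin(170 deg) = 0.1736
  joint[2] = (3.0070, 1.0945) + 7.2 * (-0.9848, 0.1736) = (3.0070 + -7.0906, 1.0945 + 1.2503) = (-4.0836, 2.3447)
End effector: (-4.0836, 2.3447)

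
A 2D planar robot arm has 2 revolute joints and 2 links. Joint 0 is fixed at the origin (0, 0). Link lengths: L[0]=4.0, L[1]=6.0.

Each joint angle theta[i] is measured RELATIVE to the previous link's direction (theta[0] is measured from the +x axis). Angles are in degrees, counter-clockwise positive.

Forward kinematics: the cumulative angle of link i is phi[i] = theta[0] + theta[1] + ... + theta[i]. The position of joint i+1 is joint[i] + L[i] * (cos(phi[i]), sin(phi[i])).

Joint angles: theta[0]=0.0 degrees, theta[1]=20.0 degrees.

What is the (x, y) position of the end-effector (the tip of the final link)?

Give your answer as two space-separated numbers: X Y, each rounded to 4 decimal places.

Answer: 9.6382 2.0521

Derivation:
joint[0] = (0.0000, 0.0000)  (base)
link 0: phi[0] = 0 = 0 deg
  cos(0 deg) = 1.0000, sin(0 deg) = 0.0000
  joint[1] = (0.0000, 0.0000) + 4 * (1.0000, 0.0000) = (0.0000 + 4.0000, 0.0000 + 0.0000) = (4.0000, 0.0000)
link 1: phi[1] = 0 + 20 = 20 deg
  cos(20 deg) = 0.9397, sin(20 deg) = 0.3420
  joint[2] = (4.0000, 0.0000) + 6 * (0.9397, 0.3420) = (4.0000 + 5.6382, 0.0000 + 2.0521) = (9.6382, 2.0521)
End effector: (9.6382, 2.0521)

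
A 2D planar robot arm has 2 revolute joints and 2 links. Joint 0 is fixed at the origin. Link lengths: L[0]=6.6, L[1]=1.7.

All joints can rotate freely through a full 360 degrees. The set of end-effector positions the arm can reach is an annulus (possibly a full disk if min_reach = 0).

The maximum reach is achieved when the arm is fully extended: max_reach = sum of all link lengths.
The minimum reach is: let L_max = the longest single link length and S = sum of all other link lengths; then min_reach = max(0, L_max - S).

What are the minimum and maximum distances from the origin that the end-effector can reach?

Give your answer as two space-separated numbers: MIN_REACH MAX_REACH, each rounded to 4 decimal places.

Answer: 4.9000 8.3000

Derivation:
Link lengths: [6.6, 1.7]
max_reach = 6.6 + 1.7 = 8.3
L_max = max([6.6, 1.7]) = 6.6
S (sum of others) = 8.3 - 6.6 = 1.7
min_reach = max(0, 6.6 - 1.7) = max(0, 4.9) = 4.9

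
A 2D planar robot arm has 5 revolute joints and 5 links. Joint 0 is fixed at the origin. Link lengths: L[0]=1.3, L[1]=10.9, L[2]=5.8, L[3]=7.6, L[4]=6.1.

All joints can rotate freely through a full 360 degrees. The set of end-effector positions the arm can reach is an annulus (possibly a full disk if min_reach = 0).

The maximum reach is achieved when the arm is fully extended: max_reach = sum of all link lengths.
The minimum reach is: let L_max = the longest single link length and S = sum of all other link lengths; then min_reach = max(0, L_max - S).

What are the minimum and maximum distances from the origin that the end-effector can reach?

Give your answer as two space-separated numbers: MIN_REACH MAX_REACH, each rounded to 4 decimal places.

Answer: 0.0000 31.7000

Derivation:
Link lengths: [1.3, 10.9, 5.8, 7.6, 6.1]
max_reach = 1.3 + 10.9 + 5.8 + 7.6 + 6.1 = 31.7
L_max = max([1.3, 10.9, 5.8, 7.6, 6.1]) = 10.9
S (sum of others) = 31.7 - 10.9 = 20.8
min_reach = max(0, 10.9 - 20.8) = max(0, -9.9) = 0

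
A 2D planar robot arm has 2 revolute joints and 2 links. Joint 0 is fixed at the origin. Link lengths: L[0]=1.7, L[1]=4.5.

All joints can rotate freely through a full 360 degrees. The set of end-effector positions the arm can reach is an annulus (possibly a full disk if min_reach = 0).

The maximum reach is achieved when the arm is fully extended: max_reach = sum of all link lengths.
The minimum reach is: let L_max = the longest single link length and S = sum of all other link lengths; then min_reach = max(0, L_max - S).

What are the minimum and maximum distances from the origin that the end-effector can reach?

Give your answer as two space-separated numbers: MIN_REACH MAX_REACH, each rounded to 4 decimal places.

Link lengths: [1.7, 4.5]
max_reach = 1.7 + 4.5 = 6.2
L_max = max([1.7, 4.5]) = 4.5
S (sum of others) = 6.2 - 4.5 = 1.7
min_reach = max(0, 4.5 - 1.7) = max(0, 2.8) = 2.8

Answer: 2.8000 6.2000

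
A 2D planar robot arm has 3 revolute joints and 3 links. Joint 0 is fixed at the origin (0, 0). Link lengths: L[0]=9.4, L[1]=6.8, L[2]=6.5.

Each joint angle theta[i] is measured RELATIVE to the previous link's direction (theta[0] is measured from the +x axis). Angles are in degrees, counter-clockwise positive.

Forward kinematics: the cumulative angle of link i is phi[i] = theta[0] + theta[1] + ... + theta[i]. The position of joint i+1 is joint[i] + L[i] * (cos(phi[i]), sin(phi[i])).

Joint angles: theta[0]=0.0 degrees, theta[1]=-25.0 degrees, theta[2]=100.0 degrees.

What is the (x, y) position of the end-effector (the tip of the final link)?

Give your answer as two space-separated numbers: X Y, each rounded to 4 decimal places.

Answer: 17.2452 3.4047

Derivation:
joint[0] = (0.0000, 0.0000)  (base)
link 0: phi[0] = 0 = 0 deg
  cos(0 deg) = 1.0000, sin(0 deg) = 0.0000
  joint[1] = (0.0000, 0.0000) + 9.4 * (1.0000, 0.0000) = (0.0000 + 9.4000, 0.0000 + 0.0000) = (9.4000, 0.0000)
link 1: phi[1] = 0 + -25 = -25 deg
  cos(-25 deg) = 0.9063, sin(-25 deg) = -0.4226
  joint[2] = (9.4000, 0.0000) + 6.8 * (0.9063, -0.4226) = (9.4000 + 6.1629, 0.0000 + -2.8738) = (15.5629, -2.8738)
link 2: phi[2] = 0 + -25 + 100 = 75 deg
  cos(75 deg) = 0.2588, sin(75 deg) = 0.9659
  joint[3] = (15.5629, -2.8738) + 6.5 * (0.2588, 0.9659) = (15.5629 + 1.6823, -2.8738 + 6.2785) = (17.2452, 3.4047)
End effector: (17.2452, 3.4047)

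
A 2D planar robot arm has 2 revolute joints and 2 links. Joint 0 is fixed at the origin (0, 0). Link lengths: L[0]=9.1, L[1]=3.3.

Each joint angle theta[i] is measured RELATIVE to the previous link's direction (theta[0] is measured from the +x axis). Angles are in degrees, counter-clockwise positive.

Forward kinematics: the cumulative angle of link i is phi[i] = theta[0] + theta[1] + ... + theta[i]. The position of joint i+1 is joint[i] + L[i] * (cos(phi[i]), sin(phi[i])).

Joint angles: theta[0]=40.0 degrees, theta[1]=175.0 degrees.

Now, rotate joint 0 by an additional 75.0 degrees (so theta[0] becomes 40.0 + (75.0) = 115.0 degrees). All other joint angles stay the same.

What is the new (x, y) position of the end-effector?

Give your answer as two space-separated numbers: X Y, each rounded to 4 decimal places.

joint[0] = (0.0000, 0.0000)  (base)
link 0: phi[0] = 115 = 115 deg
  cos(115 deg) = -0.4226, sin(115 deg) = 0.9063
  joint[1] = (0.0000, 0.0000) + 9.1 * (-0.4226, 0.9063) = (0.0000 + -3.8458, 0.0000 + 8.2474) = (-3.8458, 8.2474)
link 1: phi[1] = 115 + 175 = 290 deg
  cos(290 deg) = 0.3420, sin(290 deg) = -0.9397
  joint[2] = (-3.8458, 8.2474) + 3.3 * (0.3420, -0.9397) = (-3.8458 + 1.1287, 8.2474 + -3.1010) = (-2.7172, 5.1464)
End effector: (-2.7172, 5.1464)

Answer: -2.7172 5.1464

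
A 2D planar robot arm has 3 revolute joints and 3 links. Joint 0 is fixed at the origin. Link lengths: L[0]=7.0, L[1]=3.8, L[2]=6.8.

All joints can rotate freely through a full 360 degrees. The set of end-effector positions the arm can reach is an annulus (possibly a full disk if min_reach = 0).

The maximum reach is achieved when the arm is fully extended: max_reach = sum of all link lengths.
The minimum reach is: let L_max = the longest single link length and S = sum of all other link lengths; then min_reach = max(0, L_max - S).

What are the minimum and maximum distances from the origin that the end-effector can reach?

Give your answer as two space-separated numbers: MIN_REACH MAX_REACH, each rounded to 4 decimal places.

Link lengths: [7.0, 3.8, 6.8]
max_reach = 7 + 3.8 + 6.8 = 17.6
L_max = max([7.0, 3.8, 6.8]) = 7
S (sum of others) = 17.6 - 7 = 10.6
min_reach = max(0, 7 - 10.6) = max(0, -3.6) = 0

Answer: 0.0000 17.6000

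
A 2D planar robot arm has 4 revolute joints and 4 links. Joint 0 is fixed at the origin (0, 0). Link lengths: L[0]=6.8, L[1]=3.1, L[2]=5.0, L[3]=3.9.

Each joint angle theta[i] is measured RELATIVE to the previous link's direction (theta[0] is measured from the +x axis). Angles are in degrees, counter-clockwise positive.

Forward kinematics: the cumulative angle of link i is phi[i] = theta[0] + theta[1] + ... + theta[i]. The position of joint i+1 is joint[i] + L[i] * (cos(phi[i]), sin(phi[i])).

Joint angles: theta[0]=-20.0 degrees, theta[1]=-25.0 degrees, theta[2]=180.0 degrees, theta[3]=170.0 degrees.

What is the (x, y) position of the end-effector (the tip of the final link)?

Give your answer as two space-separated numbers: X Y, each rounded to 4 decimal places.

joint[0] = (0.0000, 0.0000)  (base)
link 0: phi[0] = -20 = -20 deg
  cos(-20 deg) = 0.9397, sin(-20 deg) = -0.3420
  joint[1] = (0.0000, 0.0000) + 6.8 * (0.9397, -0.3420) = (0.0000 + 6.3899, 0.0000 + -2.3257) = (6.3899, -2.3257)
link 1: phi[1] = -20 + -25 = -45 deg
  cos(-45 deg) = 0.7071, sin(-45 deg) = -0.7071
  joint[2] = (6.3899, -2.3257) + 3.1 * (0.7071, -0.7071) = (6.3899 + 2.1920, -2.3257 + -2.1920) = (8.5819, -4.5178)
link 2: phi[2] = -20 + -25 + 180 = 135 deg
  cos(135 deg) = -0.7071, sin(135 deg) = 0.7071
  joint[3] = (8.5819, -4.5178) + 5 * (-0.7071, 0.7071) = (8.5819 + -3.5355, -4.5178 + 3.5355) = (5.0464, -0.9822)
link 3: phi[3] = -20 + -25 + 180 + 170 = 305 deg
  cos(305 deg) = 0.5736, sin(305 deg) = -0.8192
  joint[4] = (5.0464, -0.9822) + 3.9 * (0.5736, -0.8192) = (5.0464 + 2.2369, -0.9822 + -3.1947) = (7.2834, -4.1769)
End effector: (7.2834, -4.1769)

Answer: 7.2834 -4.1769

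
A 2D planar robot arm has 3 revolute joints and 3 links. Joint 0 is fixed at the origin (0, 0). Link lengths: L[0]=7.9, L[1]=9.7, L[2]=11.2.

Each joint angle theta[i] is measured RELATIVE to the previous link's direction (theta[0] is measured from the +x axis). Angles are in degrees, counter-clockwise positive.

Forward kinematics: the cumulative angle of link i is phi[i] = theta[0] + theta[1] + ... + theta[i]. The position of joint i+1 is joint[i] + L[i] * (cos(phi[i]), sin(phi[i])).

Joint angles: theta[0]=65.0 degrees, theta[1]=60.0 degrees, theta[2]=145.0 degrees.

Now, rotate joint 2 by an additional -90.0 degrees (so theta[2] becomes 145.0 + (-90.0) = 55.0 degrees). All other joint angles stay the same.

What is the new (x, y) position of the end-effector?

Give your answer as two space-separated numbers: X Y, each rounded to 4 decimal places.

joint[0] = (0.0000, 0.0000)  (base)
link 0: phi[0] = 65 = 65 deg
  cos(65 deg) = 0.4226, sin(65 deg) = 0.9063
  joint[1] = (0.0000, 0.0000) + 7.9 * (0.4226, 0.9063) = (0.0000 + 3.3387, 0.0000 + 7.1598) = (3.3387, 7.1598)
link 1: phi[1] = 65 + 60 = 125 deg
  cos(125 deg) = -0.5736, sin(125 deg) = 0.8192
  joint[2] = (3.3387, 7.1598) + 9.7 * (-0.5736, 0.8192) = (3.3387 + -5.5637, 7.1598 + 7.9458) = (-2.2250, 15.1056)
link 2: phi[2] = 65 + 60 + 55 = 180 deg
  cos(180 deg) = -1.0000, sin(180 deg) = 0.0000
  joint[3] = (-2.2250, 15.1056) + 11.2 * (-1.0000, 0.0000) = (-2.2250 + -11.2000, 15.1056 + 0.0000) = (-13.4250, 15.1056)
End effector: (-13.4250, 15.1056)

Answer: -13.4250 15.1056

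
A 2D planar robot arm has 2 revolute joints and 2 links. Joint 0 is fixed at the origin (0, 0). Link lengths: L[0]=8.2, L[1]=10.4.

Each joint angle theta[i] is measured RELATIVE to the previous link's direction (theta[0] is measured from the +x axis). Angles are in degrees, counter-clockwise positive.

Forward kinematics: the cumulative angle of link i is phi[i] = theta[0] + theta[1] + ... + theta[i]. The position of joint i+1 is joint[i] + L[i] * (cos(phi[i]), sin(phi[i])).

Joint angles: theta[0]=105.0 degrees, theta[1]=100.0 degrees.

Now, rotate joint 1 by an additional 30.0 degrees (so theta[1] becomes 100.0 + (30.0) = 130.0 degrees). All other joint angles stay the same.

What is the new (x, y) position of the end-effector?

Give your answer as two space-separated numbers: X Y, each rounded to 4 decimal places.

joint[0] = (0.0000, 0.0000)  (base)
link 0: phi[0] = 105 = 105 deg
  cos(105 deg) = -0.2588, sin(105 deg) = 0.9659
  joint[1] = (0.0000, 0.0000) + 8.2 * (-0.2588, 0.9659) = (0.0000 + -2.1223, 0.0000 + 7.9206) = (-2.1223, 7.9206)
link 1: phi[1] = 105 + 130 = 235 deg
  cos(235 deg) = -0.5736, sin(235 deg) = -0.8192
  joint[2] = (-2.1223, 7.9206) + 10.4 * (-0.5736, -0.8192) = (-2.1223 + -5.9652, 7.9206 + -8.5192) = (-8.0875, -0.5986)
End effector: (-8.0875, -0.5986)

Answer: -8.0875 -0.5986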